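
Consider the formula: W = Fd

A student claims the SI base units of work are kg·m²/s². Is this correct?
Units of each symbol in W = Fd:
  F (force): kg·m/s²
  d (displacement): m

Multiplying the contributions: [kg·m/s²] · [m]
Adding exponents of each base unit: kg: 1, m: 2, s: -2
SI base units of work: kg·m²/s²

The claimed units kg·m²/s² match the derived units, so the claim is correct.

Answer: Yes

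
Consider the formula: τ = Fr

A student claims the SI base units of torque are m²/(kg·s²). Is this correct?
Units of each symbol in τ = Fr:
  F (force): kg·m/s²
  r (lever arm): m

Multiplying the contributions: [kg·m/s²] · [m]
Adding exponents of each base unit: kg: 1, m: 2, s: -2
SI base units of torque: kg·m²/s²

The claimed units m²/(kg·s²) (exponents kg: -1, m: 2, s: -2) do not match the derived units kg·m²/s² (exponents kg: 1, m: 2, s: -2), so the claim is incorrect.

Answer: No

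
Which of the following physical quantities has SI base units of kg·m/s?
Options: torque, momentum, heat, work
Checking the SI base units of each option:
  torque (τ = Fr): kg·m²/s²  ✗
  momentum (p = mv): kg·m/s  ✓ matches
  heat (Q = mcΔT): kg·m²/s²  ✗
  work (W = Fd): kg·m²/s²  ✗

Only momentum has units kg·m/s.

Answer: momentum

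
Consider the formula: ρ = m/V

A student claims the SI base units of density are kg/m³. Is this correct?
Units of each symbol in ρ = m/V:
  m (mass): kg
  V (volume): m³  → in the denominator, contributes 1/m³

Multiplying the contributions: [kg] · [1/m³]
Adding exponents of each base unit: kg: 1, m: -3
SI base units of density: kg/m³

The claimed units kg/m³ match the derived units, so the claim is correct.

Answer: Yes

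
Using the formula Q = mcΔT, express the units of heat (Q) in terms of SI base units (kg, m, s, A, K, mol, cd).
Units of each symbol in Q = mcΔT:
  m (mass): kg
  c (specific heat capacity, in J/(kg·K)): m²/(s²·K)
  ΔT (temperature change): K

Multiplying the contributions: [kg] · [m²/(s²·K)] · [K]
Adding exponents of each base unit: kg: 1, m: 2, s: -2
SI base units of heat: kg·m²/s²

Answer: kg·m²/s²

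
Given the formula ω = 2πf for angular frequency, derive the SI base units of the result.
Units of each symbol in ω = 2πf:
  f (frequency): 1/s
  The factor 2π is dimensionless.

Multiplying the contributions: [1/s]
Adding exponents of each base unit: s: -1
SI base units of angular frequency: 1/s

Answer: 1/s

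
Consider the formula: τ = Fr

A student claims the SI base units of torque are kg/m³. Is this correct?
Units of each symbol in τ = Fr:
  F (force): kg·m/s²
  r (lever arm): m

Multiplying the contributions: [kg·m/s²] · [m]
Adding exponents of each base unit: kg: 1, m: 2, s: -2
SI base units of torque: kg·m²/s²

The claimed units kg/m³ (exponents kg: 1, m: -3) do not match the derived units kg·m²/s² (exponents kg: 1, m: 2, s: -2), so the claim is incorrect.

Answer: No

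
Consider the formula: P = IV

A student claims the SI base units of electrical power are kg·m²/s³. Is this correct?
Units of each symbol in P = IV:
  I (current): A
  V (voltage, in volts): kg·m²/(s³·A)

Multiplying the contributions: [A] · [kg·m²/(s³·A)]
Adding exponents of each base unit: kg: 1, m: 2, s: -3
SI base units of electrical power: kg·m²/s³

The claimed units kg·m²/s³ match the derived units, so the claim is correct.

Answer: Yes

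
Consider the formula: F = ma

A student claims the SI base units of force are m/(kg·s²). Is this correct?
Units of each symbol in F = ma:
  m (mass): kg
  a (acceleration): m/s²

Multiplying the contributions: [kg] · [m/s²]
Adding exponents of each base unit: kg: 1, m: 1, s: -2
SI base units of force: kg·m/s²

The claimed units m/(kg·s²) (exponents kg: -1, m: 1, s: -2) do not match the derived units kg·m/s² (exponents kg: 1, m: 1, s: -2), so the claim is incorrect.

Answer: No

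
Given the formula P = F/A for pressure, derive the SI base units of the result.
Units of each symbol in P = F/A:
  F (force): kg·m/s²
  A (area): m²  → in the denominator, contributes 1/m²

Multiplying the contributions: [kg·m/s²] · [1/m²]
Adding exponents of each base unit: kg: 1, m: -1, s: -2
SI base units of pressure: kg/(m·s²)

Answer: kg/(m·s²)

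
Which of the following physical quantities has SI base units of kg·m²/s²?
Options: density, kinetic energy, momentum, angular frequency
Checking the SI base units of each option:
  density (ρ = m/V): kg/m³  ✗
  kinetic energy (E = ½mv²): kg·m²/s²  ✓ matches
  momentum (p = mv): kg·m/s  ✗
  angular frequency (ω = 2πf): 1/s  ✗

Only kinetic energy has units kg·m²/s².

Answer: kinetic energy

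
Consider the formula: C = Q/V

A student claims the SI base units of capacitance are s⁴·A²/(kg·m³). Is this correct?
Units of each symbol in C = Q/V:
  Q (charge, in coulombs): s·A
  V (voltage, in volts): kg·m²/(s³·A)  → in the denominator, contributes s³·A/(kg·m²)

Multiplying the contributions: [s·A] · [s³·A/(kg·m²)]
Adding exponents of each base unit: kg: -1, m: -2, s: 4, A: 2
SI base units of capacitance: s⁴·A²/(kg·m²)

The claimed units s⁴·A²/(kg·m³) (exponents kg: -1, m: -3, s: 4, A: 2) do not match the derived units s⁴·A²/(kg·m²) (exponents kg: -1, m: -2, s: 4, A: 2), so the claim is incorrect.

Answer: No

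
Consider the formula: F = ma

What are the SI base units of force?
Units of each symbol in F = ma:
  m (mass): kg
  a (acceleration): m/s²

Multiplying the contributions: [kg] · [m/s²]
Adding exponents of each base unit: kg: 1, m: 1, s: -2
SI base units of force: kg·m/s²

Answer: kg·m/s²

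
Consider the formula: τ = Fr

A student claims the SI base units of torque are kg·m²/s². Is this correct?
Units of each symbol in τ = Fr:
  F (force): kg·m/s²
  r (lever arm): m

Multiplying the contributions: [kg·m/s²] · [m]
Adding exponents of each base unit: kg: 1, m: 2, s: -2
SI base units of torque: kg·m²/s²

The claimed units kg·m²/s² match the derived units, so the claim is correct.

Answer: Yes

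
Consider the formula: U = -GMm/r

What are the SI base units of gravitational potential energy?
Units of each symbol in U = -GMm/r:
  G (gravitational constant): m³/(kg·s²)
  M (mass): kg
  m (mass): kg
  r (distance): m  → in the denominator, contributes 1/m
  The minus sign does not affect the units.

Multiplying the contributions: [m³/(kg·s²)] · [kg] · [kg] · [1/m]
Adding exponents of each base unit: kg: 1, m: 2, s: -2
SI base units of gravitational potential energy: kg·m²/s²

Answer: kg·m²/s²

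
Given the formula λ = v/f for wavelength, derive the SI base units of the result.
Units of each symbol in λ = v/f:
  v (wave speed): m/s
  f (frequency): 1/s  → in the denominator, contributes s

Multiplying the contributions: [m/s] · [s]
Adding exponents of each base unit: m: 1
SI base units of wavelength: m

Answer: m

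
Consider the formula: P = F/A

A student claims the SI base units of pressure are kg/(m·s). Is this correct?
Units of each symbol in P = F/A:
  F (force): kg·m/s²
  A (area): m²  → in the denominator, contributes 1/m²

Multiplying the contributions: [kg·m/s²] · [1/m²]
Adding exponents of each base unit: kg: 1, m: -1, s: -2
SI base units of pressure: kg/(m·s²)

The claimed units kg/(m·s) (exponents kg: 1, m: -1, s: -1) do not match the derived units kg/(m·s²) (exponents kg: 1, m: -1, s: -2), so the claim is incorrect.

Answer: No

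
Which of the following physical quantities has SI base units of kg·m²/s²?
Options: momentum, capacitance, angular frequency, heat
Checking the SI base units of each option:
  momentum (p = mv): kg·m/s  ✗
  capacitance (C = Q/V): s⁴·A²/(kg·m²)  ✗
  angular frequency (ω = 2πf): 1/s  ✗
  heat (Q = mcΔT): kg·m²/s²  ✓ matches

Only heat has units kg·m²/s².

Answer: heat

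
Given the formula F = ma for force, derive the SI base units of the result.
Units of each symbol in F = ma:
  m (mass): kg
  a (acceleration): m/s²

Multiplying the contributions: [kg] · [m/s²]
Adding exponents of each base unit: kg: 1, m: 1, s: -2
SI base units of force: kg·m/s²

Answer: kg·m/s²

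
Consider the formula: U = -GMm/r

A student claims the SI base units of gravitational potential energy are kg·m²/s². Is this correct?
Units of each symbol in U = -GMm/r:
  G (gravitational constant): m³/(kg·s²)
  M (mass): kg
  m (mass): kg
  r (distance): m  → in the denominator, contributes 1/m
  The minus sign does not affect the units.

Multiplying the contributions: [m³/(kg·s²)] · [kg] · [kg] · [1/m]
Adding exponents of each base unit: kg: 1, m: 2, s: -2
SI base units of gravitational potential energy: kg·m²/s²

The claimed units kg·m²/s² match the derived units, so the claim is correct.

Answer: Yes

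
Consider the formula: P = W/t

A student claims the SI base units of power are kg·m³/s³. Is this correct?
Units of each symbol in P = W/t:
  W (work): kg·m²/s²
  t (time): s  → in the denominator, contributes 1/s

Multiplying the contributions: [kg·m²/s²] · [1/s]
Adding exponents of each base unit: kg: 1, m: 2, s: -3
SI base units of power: kg·m²/s³

The claimed units kg·m³/s³ (exponents kg: 1, m: 3, s: -3) do not match the derived units kg·m²/s³ (exponents kg: 1, m: 2, s: -3), so the claim is incorrect.

Answer: No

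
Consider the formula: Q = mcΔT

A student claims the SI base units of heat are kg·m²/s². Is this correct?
Units of each symbol in Q = mcΔT:
  m (mass): kg
  c (specific heat capacity, in J/(kg·K)): m²/(s²·K)
  ΔT (temperature change): K

Multiplying the contributions: [kg] · [m²/(s²·K)] · [K]
Adding exponents of each base unit: kg: 1, m: 2, s: -2
SI base units of heat: kg·m²/s²

The claimed units kg·m²/s² match the derived units, so the claim is correct.

Answer: Yes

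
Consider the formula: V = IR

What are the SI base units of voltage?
Units of each symbol in V = IR:
  I (current): A
  R (resistance, in ohms): kg·m²/(s³·A²)

Multiplying the contributions: [A] · [kg·m²/(s³·A²)]
Adding exponents of each base unit: kg: 1, m: 2, s: -3, A: -1
SI base units of voltage: kg·m²/(s³·A)

Answer: kg·m²/(s³·A)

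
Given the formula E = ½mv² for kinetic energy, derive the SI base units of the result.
Units of each symbol in E = ½mv²:
  m (mass): kg
  v (speed): m/s  → to the power 2, contributes m²/s²
  The factor ½ is dimensionless.

Multiplying the contributions: [kg] · [m²/s²]
Adding exponents of each base unit: kg: 1, m: 2, s: -2
SI base units of kinetic energy: kg·m²/s²

Answer: kg·m²/s²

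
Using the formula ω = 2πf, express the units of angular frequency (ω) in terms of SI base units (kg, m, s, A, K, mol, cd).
Units of each symbol in ω = 2πf:
  f (frequency): 1/s
  The factor 2π is dimensionless.

Multiplying the contributions: [1/s]
Adding exponents of each base unit: s: -1
SI base units of angular frequency: 1/s

Answer: 1/s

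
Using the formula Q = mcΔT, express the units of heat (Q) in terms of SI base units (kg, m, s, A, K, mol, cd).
Units of each symbol in Q = mcΔT:
  m (mass): kg
  c (specific heat capacity, in J/(kg·K)): m²/(s²·K)
  ΔT (temperature change): K

Multiplying the contributions: [kg] · [m²/(s²·K)] · [K]
Adding exponents of each base unit: kg: 1, m: 2, s: -2
SI base units of heat: kg·m²/s²

Answer: kg·m²/s²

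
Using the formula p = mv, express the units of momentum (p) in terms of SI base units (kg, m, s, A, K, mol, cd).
Units of each symbol in p = mv:
  m (mass): kg
  v (velocity): m/s

Multiplying the contributions: [kg] · [m/s]
Adding exponents of each base unit: kg: 1, m: 1, s: -1
SI base units of momentum: kg·m/s

Answer: kg·m/s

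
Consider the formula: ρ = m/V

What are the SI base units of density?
Units of each symbol in ρ = m/V:
  m (mass): kg
  V (volume): m³  → in the denominator, contributes 1/m³

Multiplying the contributions: [kg] · [1/m³]
Adding exponents of each base unit: kg: 1, m: -3
SI base units of density: kg/m³

Answer: kg/m³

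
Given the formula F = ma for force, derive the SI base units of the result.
Units of each symbol in F = ma:
  m (mass): kg
  a (acceleration): m/s²

Multiplying the contributions: [kg] · [m/s²]
Adding exponents of each base unit: kg: 1, m: 1, s: -2
SI base units of force: kg·m/s²

Answer: kg·m/s²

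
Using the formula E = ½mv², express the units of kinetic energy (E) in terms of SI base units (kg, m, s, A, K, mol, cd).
Units of each symbol in E = ½mv²:
  m (mass): kg
  v (speed): m/s  → to the power 2, contributes m²/s²
  The factor ½ is dimensionless.

Multiplying the contributions: [kg] · [m²/s²]
Adding exponents of each base unit: kg: 1, m: 2, s: -2
SI base units of kinetic energy: kg·m²/s²

Answer: kg·m²/s²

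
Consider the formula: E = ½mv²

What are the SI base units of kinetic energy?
Units of each symbol in E = ½mv²:
  m (mass): kg
  v (speed): m/s  → to the power 2, contributes m²/s²
  The factor ½ is dimensionless.

Multiplying the contributions: [kg] · [m²/s²]
Adding exponents of each base unit: kg: 1, m: 2, s: -2
SI base units of kinetic energy: kg·m²/s²

Answer: kg·m²/s²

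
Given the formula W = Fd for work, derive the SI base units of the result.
Units of each symbol in W = Fd:
  F (force): kg·m/s²
  d (displacement): m

Multiplying the contributions: [kg·m/s²] · [m]
Adding exponents of each base unit: kg: 1, m: 2, s: -2
SI base units of work: kg·m²/s²

Answer: kg·m²/s²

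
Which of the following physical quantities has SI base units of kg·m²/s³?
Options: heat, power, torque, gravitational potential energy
Checking the SI base units of each option:
  heat (Q = mcΔT): kg·m²/s²  ✗
  power (P = W/t): kg·m²/s³  ✓ matches
  torque (τ = Fr): kg·m²/s²  ✗
  gravitational potential energy (U = -GMm/r): kg·m²/s²  ✗

Only power has units kg·m²/s³.

Answer: power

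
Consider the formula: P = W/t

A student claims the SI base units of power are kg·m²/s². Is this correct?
Units of each symbol in P = W/t:
  W (work): kg·m²/s²
  t (time): s  → in the denominator, contributes 1/s

Multiplying the contributions: [kg·m²/s²] · [1/s]
Adding exponents of each base unit: kg: 1, m: 2, s: -3
SI base units of power: kg·m²/s³

The claimed units kg·m²/s² (exponents kg: 1, m: 2, s: -2) do not match the derived units kg·m²/s³ (exponents kg: 1, m: 2, s: -3), so the claim is incorrect.

Answer: No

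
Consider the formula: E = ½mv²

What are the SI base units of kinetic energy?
Units of each symbol in E = ½mv²:
  m (mass): kg
  v (speed): m/s  → to the power 2, contributes m²/s²
  The factor ½ is dimensionless.

Multiplying the contributions: [kg] · [m²/s²]
Adding exponents of each base unit: kg: 1, m: 2, s: -2
SI base units of kinetic energy: kg·m²/s²

Answer: kg·m²/s²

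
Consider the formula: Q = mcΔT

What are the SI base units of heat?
Units of each symbol in Q = mcΔT:
  m (mass): kg
  c (specific heat capacity, in J/(kg·K)): m²/(s²·K)
  ΔT (temperature change): K

Multiplying the contributions: [kg] · [m²/(s²·K)] · [K]
Adding exponents of each base unit: kg: 1, m: 2, s: -2
SI base units of heat: kg·m²/s²

Answer: kg·m²/s²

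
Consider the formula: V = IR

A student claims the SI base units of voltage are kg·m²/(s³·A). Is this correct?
Units of each symbol in V = IR:
  I (current): A
  R (resistance, in ohms): kg·m²/(s³·A²)

Multiplying the contributions: [A] · [kg·m²/(s³·A²)]
Adding exponents of each base unit: kg: 1, m: 2, s: -3, A: -1
SI base units of voltage: kg·m²/(s³·A)

The claimed units kg·m²/(s³·A) match the derived units, so the claim is correct.

Answer: Yes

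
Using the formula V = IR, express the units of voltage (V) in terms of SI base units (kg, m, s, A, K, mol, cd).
Units of each symbol in V = IR:
  I (current): A
  R (resistance, in ohms): kg·m²/(s³·A²)

Multiplying the contributions: [A] · [kg·m²/(s³·A²)]
Adding exponents of each base unit: kg: 1, m: 2, s: -3, A: -1
SI base units of voltage: kg·m²/(s³·A)

Answer: kg·m²/(s³·A)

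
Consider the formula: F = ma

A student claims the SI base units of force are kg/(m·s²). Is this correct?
Units of each symbol in F = ma:
  m (mass): kg
  a (acceleration): m/s²

Multiplying the contributions: [kg] · [m/s²]
Adding exponents of each base unit: kg: 1, m: 1, s: -2
SI base units of force: kg·m/s²

The claimed units kg/(m·s²) (exponents kg: 1, m: -1, s: -2) do not match the derived units kg·m/s² (exponents kg: 1, m: 1, s: -2), so the claim is incorrect.

Answer: No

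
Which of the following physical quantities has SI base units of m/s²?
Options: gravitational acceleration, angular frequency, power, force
Checking the SI base units of each option:
  gravitational acceleration (g = GM/r²): m/s²  ✓ matches
  angular frequency (ω = 2πf): 1/s  ✗
  power (P = W/t): kg·m²/s³  ✗
  force (F = ma): kg·m/s²  ✗

Only gravitational acceleration has units m/s².

Answer: gravitational acceleration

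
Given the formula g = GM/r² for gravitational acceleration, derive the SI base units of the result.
Units of each symbol in g = GM/r²:
  G (gravitational constant): m³/(kg·s²)
  M (mass): kg
  r (distance): m  → to the power 2 in the denominator, contributes 1/m²

Multiplying the contributions: [m³/(kg·s²)] · [kg] · [1/m²]
Adding exponents of each base unit: m: 1, s: -2
SI base units of gravitational acceleration: m/s²

Answer: m/s²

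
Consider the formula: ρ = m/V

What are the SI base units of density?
Units of each symbol in ρ = m/V:
  m (mass): kg
  V (volume): m³  → in the denominator, contributes 1/m³

Multiplying the contributions: [kg] · [1/m³]
Adding exponents of each base unit: kg: 1, m: -3
SI base units of density: kg/m³

Answer: kg/m³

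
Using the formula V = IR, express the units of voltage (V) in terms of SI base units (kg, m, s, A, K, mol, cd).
Units of each symbol in V = IR:
  I (current): A
  R (resistance, in ohms): kg·m²/(s³·A²)

Multiplying the contributions: [A] · [kg·m²/(s³·A²)]
Adding exponents of each base unit: kg: 1, m: 2, s: -3, A: -1
SI base units of voltage: kg·m²/(s³·A)

Answer: kg·m²/(s³·A)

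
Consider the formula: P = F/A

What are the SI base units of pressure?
Units of each symbol in P = F/A:
  F (force): kg·m/s²
  A (area): m²  → in the denominator, contributes 1/m²

Multiplying the contributions: [kg·m/s²] · [1/m²]
Adding exponents of each base unit: kg: 1, m: -1, s: -2
SI base units of pressure: kg/(m·s²)

Answer: kg/(m·s²)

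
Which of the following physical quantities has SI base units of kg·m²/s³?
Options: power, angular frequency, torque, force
Checking the SI base units of each option:
  power (P = W/t): kg·m²/s³  ✓ matches
  angular frequency (ω = 2πf): 1/s  ✗
  torque (τ = Fr): kg·m²/s²  ✗
  force (F = ma): kg·m/s²  ✗

Only power has units kg·m²/s³.

Answer: power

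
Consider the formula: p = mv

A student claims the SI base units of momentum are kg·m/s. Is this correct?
Units of each symbol in p = mv:
  m (mass): kg
  v (velocity): m/s

Multiplying the contributions: [kg] · [m/s]
Adding exponents of each base unit: kg: 1, m: 1, s: -1
SI base units of momentum: kg·m/s

The claimed units kg·m/s match the derived units, so the claim is correct.

Answer: Yes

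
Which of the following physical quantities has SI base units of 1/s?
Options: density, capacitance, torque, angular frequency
Checking the SI base units of each option:
  density (ρ = m/V): kg/m³  ✗
  capacitance (C = Q/V): s⁴·A²/(kg·m²)  ✗
  torque (τ = Fr): kg·m²/s²  ✗
  angular frequency (ω = 2πf): 1/s  ✓ matches

Only angular frequency has units 1/s.

Answer: angular frequency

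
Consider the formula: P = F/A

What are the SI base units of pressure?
Units of each symbol in P = F/A:
  F (force): kg·m/s²
  A (area): m²  → in the denominator, contributes 1/m²

Multiplying the contributions: [kg·m/s²] · [1/m²]
Adding exponents of each base unit: kg: 1, m: -1, s: -2
SI base units of pressure: kg/(m·s²)

Answer: kg/(m·s²)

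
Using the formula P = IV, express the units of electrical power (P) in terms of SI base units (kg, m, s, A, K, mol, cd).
Units of each symbol in P = IV:
  I (current): A
  V (voltage, in volts): kg·m²/(s³·A)

Multiplying the contributions: [A] · [kg·m²/(s³·A)]
Adding exponents of each base unit: kg: 1, m: 2, s: -3
SI base units of electrical power: kg·m²/s³

Answer: kg·m²/s³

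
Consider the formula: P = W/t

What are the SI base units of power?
Units of each symbol in P = W/t:
  W (work): kg·m²/s²
  t (time): s  → in the denominator, contributes 1/s

Multiplying the contributions: [kg·m²/s²] · [1/s]
Adding exponents of each base unit: kg: 1, m: 2, s: -3
SI base units of power: kg·m²/s³

Answer: kg·m²/s³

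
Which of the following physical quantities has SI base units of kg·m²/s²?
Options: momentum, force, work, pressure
Checking the SI base units of each option:
  momentum (p = mv): kg·m/s  ✗
  force (F = ma): kg·m/s²  ✗
  work (W = Fd): kg·m²/s²  ✓ matches
  pressure (P = F/A): kg/(m·s²)  ✗

Only work has units kg·m²/s².

Answer: work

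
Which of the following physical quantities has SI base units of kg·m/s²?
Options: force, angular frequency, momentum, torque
Checking the SI base units of each option:
  force (F = ma): kg·m/s²  ✓ matches
  angular frequency (ω = 2πf): 1/s  ✗
  momentum (p = mv): kg·m/s  ✗
  torque (τ = Fr): kg·m²/s²  ✗

Only force has units kg·m/s².

Answer: force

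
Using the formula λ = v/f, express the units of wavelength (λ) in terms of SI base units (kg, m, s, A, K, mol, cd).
Units of each symbol in λ = v/f:
  v (wave speed): m/s
  f (frequency): 1/s  → in the denominator, contributes s

Multiplying the contributions: [m/s] · [s]
Adding exponents of each base unit: m: 1
SI base units of wavelength: m

Answer: m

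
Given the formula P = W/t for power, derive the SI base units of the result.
Units of each symbol in P = W/t:
  W (work): kg·m²/s²
  t (time): s  → in the denominator, contributes 1/s

Multiplying the contributions: [kg·m²/s²] · [1/s]
Adding exponents of each base unit: kg: 1, m: 2, s: -3
SI base units of power: kg·m²/s³

Answer: kg·m²/s³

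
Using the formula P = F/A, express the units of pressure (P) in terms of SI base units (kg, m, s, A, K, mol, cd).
Units of each symbol in P = F/A:
  F (force): kg·m/s²
  A (area): m²  → in the denominator, contributes 1/m²

Multiplying the contributions: [kg·m/s²] · [1/m²]
Adding exponents of each base unit: kg: 1, m: -1, s: -2
SI base units of pressure: kg/(m·s²)

Answer: kg/(m·s²)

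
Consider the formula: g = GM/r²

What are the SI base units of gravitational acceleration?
Units of each symbol in g = GM/r²:
  G (gravitational constant): m³/(kg·s²)
  M (mass): kg
  r (distance): m  → to the power 2 in the denominator, contributes 1/m²

Multiplying the contributions: [m³/(kg·s²)] · [kg] · [1/m²]
Adding exponents of each base unit: m: 1, s: -2
SI base units of gravitational acceleration: m/s²

Answer: m/s²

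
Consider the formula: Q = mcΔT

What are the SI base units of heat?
Units of each symbol in Q = mcΔT:
  m (mass): kg
  c (specific heat capacity, in J/(kg·K)): m²/(s²·K)
  ΔT (temperature change): K

Multiplying the contributions: [kg] · [m²/(s²·K)] · [K]
Adding exponents of each base unit: kg: 1, m: 2, s: -2
SI base units of heat: kg·m²/s²

Answer: kg·m²/s²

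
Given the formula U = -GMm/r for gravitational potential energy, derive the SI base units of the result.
Units of each symbol in U = -GMm/r:
  G (gravitational constant): m³/(kg·s²)
  M (mass): kg
  m (mass): kg
  r (distance): m  → in the denominator, contributes 1/m
  The minus sign does not affect the units.

Multiplying the contributions: [m³/(kg·s²)] · [kg] · [kg] · [1/m]
Adding exponents of each base unit: kg: 1, m: 2, s: -2
SI base units of gravitational potential energy: kg·m²/s²

Answer: kg·m²/s²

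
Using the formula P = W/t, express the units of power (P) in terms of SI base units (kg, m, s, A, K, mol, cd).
Units of each symbol in P = W/t:
  W (work): kg·m²/s²
  t (time): s  → in the denominator, contributes 1/s

Multiplying the contributions: [kg·m²/s²] · [1/s]
Adding exponents of each base unit: kg: 1, m: 2, s: -3
SI base units of power: kg·m²/s³

Answer: kg·m²/s³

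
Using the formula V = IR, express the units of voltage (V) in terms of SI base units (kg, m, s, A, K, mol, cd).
Units of each symbol in V = IR:
  I (current): A
  R (resistance, in ohms): kg·m²/(s³·A²)

Multiplying the contributions: [A] · [kg·m²/(s³·A²)]
Adding exponents of each base unit: kg: 1, m: 2, s: -3, A: -1
SI base units of voltage: kg·m²/(s³·A)

Answer: kg·m²/(s³·A)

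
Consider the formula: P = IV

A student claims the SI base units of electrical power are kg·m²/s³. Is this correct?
Units of each symbol in P = IV:
  I (current): A
  V (voltage, in volts): kg·m²/(s³·A)

Multiplying the contributions: [A] · [kg·m²/(s³·A)]
Adding exponents of each base unit: kg: 1, m: 2, s: -3
SI base units of electrical power: kg·m²/s³

The claimed units kg·m²/s³ match the derived units, so the claim is correct.

Answer: Yes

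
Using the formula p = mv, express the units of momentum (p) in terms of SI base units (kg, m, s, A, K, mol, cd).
Units of each symbol in p = mv:
  m (mass): kg
  v (velocity): m/s

Multiplying the contributions: [kg] · [m/s]
Adding exponents of each base unit: kg: 1, m: 1, s: -1
SI base units of momentum: kg·m/s

Answer: kg·m/s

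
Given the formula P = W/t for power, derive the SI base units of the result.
Units of each symbol in P = W/t:
  W (work): kg·m²/s²
  t (time): s  → in the denominator, contributes 1/s

Multiplying the contributions: [kg·m²/s²] · [1/s]
Adding exponents of each base unit: kg: 1, m: 2, s: -3
SI base units of power: kg·m²/s³

Answer: kg·m²/s³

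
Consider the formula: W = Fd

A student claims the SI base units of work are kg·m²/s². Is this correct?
Units of each symbol in W = Fd:
  F (force): kg·m/s²
  d (displacement): m

Multiplying the contributions: [kg·m/s²] · [m]
Adding exponents of each base unit: kg: 1, m: 2, s: -2
SI base units of work: kg·m²/s²

The claimed units kg·m²/s² match the derived units, so the claim is correct.

Answer: Yes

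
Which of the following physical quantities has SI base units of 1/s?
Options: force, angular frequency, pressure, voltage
Checking the SI base units of each option:
  force (F = ma): kg·m/s²  ✗
  angular frequency (ω = 2πf): 1/s  ✓ matches
  pressure (P = F/A): kg/(m·s²)  ✗
  voltage (V = IR): kg·m²/(s³·A)  ✗

Only angular frequency has units 1/s.

Answer: angular frequency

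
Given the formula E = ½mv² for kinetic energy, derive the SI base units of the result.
Units of each symbol in E = ½mv²:
  m (mass): kg
  v (speed): m/s  → to the power 2, contributes m²/s²
  The factor ½ is dimensionless.

Multiplying the contributions: [kg] · [m²/s²]
Adding exponents of each base unit: kg: 1, m: 2, s: -2
SI base units of kinetic energy: kg·m²/s²

Answer: kg·m²/s²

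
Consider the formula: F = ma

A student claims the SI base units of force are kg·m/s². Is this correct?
Units of each symbol in F = ma:
  m (mass): kg
  a (acceleration): m/s²

Multiplying the contributions: [kg] · [m/s²]
Adding exponents of each base unit: kg: 1, m: 1, s: -2
SI base units of force: kg·m/s²

The claimed units kg·m/s² match the derived units, so the claim is correct.

Answer: Yes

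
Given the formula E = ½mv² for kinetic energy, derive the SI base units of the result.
Units of each symbol in E = ½mv²:
  m (mass): kg
  v (speed): m/s  → to the power 2, contributes m²/s²
  The factor ½ is dimensionless.

Multiplying the contributions: [kg] · [m²/s²]
Adding exponents of each base unit: kg: 1, m: 2, s: -2
SI base units of kinetic energy: kg·m²/s²

Answer: kg·m²/s²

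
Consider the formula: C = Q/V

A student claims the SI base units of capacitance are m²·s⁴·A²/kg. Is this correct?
Units of each symbol in C = Q/V:
  Q (charge, in coulombs): s·A
  V (voltage, in volts): kg·m²/(s³·A)  → in the denominator, contributes s³·A/(kg·m²)

Multiplying the contributions: [s·A] · [s³·A/(kg·m²)]
Adding exponents of each base unit: kg: -1, m: -2, s: 4, A: 2
SI base units of capacitance: s⁴·A²/(kg·m²)

The claimed units m²·s⁴·A²/kg (exponents kg: -1, m: 2, s: 4, A: 2) do not match the derived units s⁴·A²/(kg·m²) (exponents kg: -1, m: -2, s: 4, A: 2), so the claim is incorrect.

Answer: No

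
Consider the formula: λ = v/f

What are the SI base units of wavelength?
Units of each symbol in λ = v/f:
  v (wave speed): m/s
  f (frequency): 1/s  → in the denominator, contributes s

Multiplying the contributions: [m/s] · [s]
Adding exponents of each base unit: m: 1
SI base units of wavelength: m

Answer: m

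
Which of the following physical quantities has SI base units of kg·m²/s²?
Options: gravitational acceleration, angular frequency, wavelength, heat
Checking the SI base units of each option:
  gravitational acceleration (g = GM/r²): m/s²  ✗
  angular frequency (ω = 2πf): 1/s  ✗
  wavelength (λ = v/f): m  ✗
  heat (Q = mcΔT): kg·m²/s²  ✓ matches

Only heat has units kg·m²/s².

Answer: heat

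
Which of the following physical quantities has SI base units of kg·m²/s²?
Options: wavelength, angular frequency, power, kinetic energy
Checking the SI base units of each option:
  wavelength (λ = v/f): m  ✗
  angular frequency (ω = 2πf): 1/s  ✗
  power (P = W/t): kg·m²/s³  ✗
  kinetic energy (E = ½mv²): kg·m²/s²  ✓ matches

Only kinetic energy has units kg·m²/s².

Answer: kinetic energy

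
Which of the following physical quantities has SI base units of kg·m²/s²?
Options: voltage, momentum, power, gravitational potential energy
Checking the SI base units of each option:
  voltage (V = IR): kg·m²/(s³·A)  ✗
  momentum (p = mv): kg·m/s  ✗
  power (P = W/t): kg·m²/s³  ✗
  gravitational potential energy (U = -GMm/r): kg·m²/s²  ✓ matches

Only gravitational potential energy has units kg·m²/s².

Answer: gravitational potential energy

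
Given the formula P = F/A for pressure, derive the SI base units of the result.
Units of each symbol in P = F/A:
  F (force): kg·m/s²
  A (area): m²  → in the denominator, contributes 1/m²

Multiplying the contributions: [kg·m/s²] · [1/m²]
Adding exponents of each base unit: kg: 1, m: -1, s: -2
SI base units of pressure: kg/(m·s²)

Answer: kg/(m·s²)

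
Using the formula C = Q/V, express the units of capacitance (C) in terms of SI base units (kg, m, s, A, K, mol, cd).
Units of each symbol in C = Q/V:
  Q (charge, in coulombs): s·A
  V (voltage, in volts): kg·m²/(s³·A)  → in the denominator, contributes s³·A/(kg·m²)

Multiplying the contributions: [s·A] · [s³·A/(kg·m²)]
Adding exponents of each base unit: kg: -1, m: -2, s: 4, A: 2
SI base units of capacitance: s⁴·A²/(kg·m²)

Answer: s⁴·A²/(kg·m²)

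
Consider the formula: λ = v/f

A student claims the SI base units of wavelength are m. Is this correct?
Units of each symbol in λ = v/f:
  v (wave speed): m/s
  f (frequency): 1/s  → in the denominator, contributes s

Multiplying the contributions: [m/s] · [s]
Adding exponents of each base unit: m: 1
SI base units of wavelength: m

The claimed units m match the derived units, so the claim is correct.

Answer: Yes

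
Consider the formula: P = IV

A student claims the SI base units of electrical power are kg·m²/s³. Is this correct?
Units of each symbol in P = IV:
  I (current): A
  V (voltage, in volts): kg·m²/(s³·A)

Multiplying the contributions: [A] · [kg·m²/(s³·A)]
Adding exponents of each base unit: kg: 1, m: 2, s: -3
SI base units of electrical power: kg·m²/s³

The claimed units kg·m²/s³ match the derived units, so the claim is correct.

Answer: Yes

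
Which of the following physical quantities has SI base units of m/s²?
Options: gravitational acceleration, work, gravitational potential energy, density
Checking the SI base units of each option:
  gravitational acceleration (g = GM/r²): m/s²  ✓ matches
  work (W = Fd): kg·m²/s²  ✗
  gravitational potential energy (U = -GMm/r): kg·m²/s²  ✗
  density (ρ = m/V): kg/m³  ✗

Only gravitational acceleration has units m/s².

Answer: gravitational acceleration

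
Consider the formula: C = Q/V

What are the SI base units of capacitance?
Units of each symbol in C = Q/V:
  Q (charge, in coulombs): s·A
  V (voltage, in volts): kg·m²/(s³·A)  → in the denominator, contributes s³·A/(kg·m²)

Multiplying the contributions: [s·A] · [s³·A/(kg·m²)]
Adding exponents of each base unit: kg: -1, m: -2, s: 4, A: 2
SI base units of capacitance: s⁴·A²/(kg·m²)

Answer: s⁴·A²/(kg·m²)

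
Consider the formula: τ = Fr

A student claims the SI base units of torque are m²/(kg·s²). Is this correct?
Units of each symbol in τ = Fr:
  F (force): kg·m/s²
  r (lever arm): m

Multiplying the contributions: [kg·m/s²] · [m]
Adding exponents of each base unit: kg: 1, m: 2, s: -2
SI base units of torque: kg·m²/s²

The claimed units m²/(kg·s²) (exponents kg: -1, m: 2, s: -2) do not match the derived units kg·m²/s² (exponents kg: 1, m: 2, s: -2), so the claim is incorrect.

Answer: No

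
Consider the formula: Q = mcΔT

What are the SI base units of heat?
Units of each symbol in Q = mcΔT:
  m (mass): kg
  c (specific heat capacity, in J/(kg·K)): m²/(s²·K)
  ΔT (temperature change): K

Multiplying the contributions: [kg] · [m²/(s²·K)] · [K]
Adding exponents of each base unit: kg: 1, m: 2, s: -2
SI base units of heat: kg·m²/s²

Answer: kg·m²/s²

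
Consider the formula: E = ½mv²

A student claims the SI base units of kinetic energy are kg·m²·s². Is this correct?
Units of each symbol in E = ½mv²:
  m (mass): kg
  v (speed): m/s  → to the power 2, contributes m²/s²
  The factor ½ is dimensionless.

Multiplying the contributions: [kg] · [m²/s²]
Adding exponents of each base unit: kg: 1, m: 2, s: -2
SI base units of kinetic energy: kg·m²/s²

The claimed units kg·m²·s² (exponents kg: 1, m: 2, s: 2) do not match the derived units kg·m²/s² (exponents kg: 1, m: 2, s: -2), so the claim is incorrect.

Answer: No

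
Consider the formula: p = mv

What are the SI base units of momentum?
Units of each symbol in p = mv:
  m (mass): kg
  v (velocity): m/s

Multiplying the contributions: [kg] · [m/s]
Adding exponents of each base unit: kg: 1, m: 1, s: -1
SI base units of momentum: kg·m/s

Answer: kg·m/s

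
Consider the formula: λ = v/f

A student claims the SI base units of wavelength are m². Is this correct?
Units of each symbol in λ = v/f:
  v (wave speed): m/s
  f (frequency): 1/s  → in the denominator, contributes s

Multiplying the contributions: [m/s] · [s]
Adding exponents of each base unit: m: 1
SI base units of wavelength: m

The claimed units m² (exponents m: 2) do not match the derived units m (exponents m: 1), so the claim is incorrect.

Answer: No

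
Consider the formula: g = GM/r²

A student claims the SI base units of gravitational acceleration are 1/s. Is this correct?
Units of each symbol in g = GM/r²:
  G (gravitational constant): m³/(kg·s²)
  M (mass): kg
  r (distance): m  → to the power 2 in the denominator, contributes 1/m²

Multiplying the contributions: [m³/(kg·s²)] · [kg] · [1/m²]
Adding exponents of each base unit: m: 1, s: -2
SI base units of gravitational acceleration: m/s²

The claimed units 1/s (exponents s: -1) do not match the derived units m/s² (exponents m: 1, s: -2), so the claim is incorrect.

Answer: No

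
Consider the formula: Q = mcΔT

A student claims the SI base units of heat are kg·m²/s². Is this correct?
Units of each symbol in Q = mcΔT:
  m (mass): kg
  c (specific heat capacity, in J/(kg·K)): m²/(s²·K)
  ΔT (temperature change): K

Multiplying the contributions: [kg] · [m²/(s²·K)] · [K]
Adding exponents of each base unit: kg: 1, m: 2, s: -2
SI base units of heat: kg·m²/s²

The claimed units kg·m²/s² match the derived units, so the claim is correct.

Answer: Yes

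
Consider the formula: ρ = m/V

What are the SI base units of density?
Units of each symbol in ρ = m/V:
  m (mass): kg
  V (volume): m³  → in the denominator, contributes 1/m³

Multiplying the contributions: [kg] · [1/m³]
Adding exponents of each base unit: kg: 1, m: -3
SI base units of density: kg/m³

Answer: kg/m³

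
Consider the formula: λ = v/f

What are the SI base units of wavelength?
Units of each symbol in λ = v/f:
  v (wave speed): m/s
  f (frequency): 1/s  → in the denominator, contributes s

Multiplying the contributions: [m/s] · [s]
Adding exponents of each base unit: m: 1
SI base units of wavelength: m

Answer: m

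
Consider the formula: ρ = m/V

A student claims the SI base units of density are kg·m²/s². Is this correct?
Units of each symbol in ρ = m/V:
  m (mass): kg
  V (volume): m³  → in the denominator, contributes 1/m³

Multiplying the contributions: [kg] · [1/m³]
Adding exponents of each base unit: kg: 1, m: -3
SI base units of density: kg/m³

The claimed units kg·m²/s² (exponents kg: 1, m: 2, s: -2) do not match the derived units kg/m³ (exponents kg: 1, m: -3), so the claim is incorrect.

Answer: No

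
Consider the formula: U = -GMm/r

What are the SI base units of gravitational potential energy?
Units of each symbol in U = -GMm/r:
  G (gravitational constant): m³/(kg·s²)
  M (mass): kg
  m (mass): kg
  r (distance): m  → in the denominator, contributes 1/m
  The minus sign does not affect the units.

Multiplying the contributions: [m³/(kg·s²)] · [kg] · [kg] · [1/m]
Adding exponents of each base unit: kg: 1, m: 2, s: -2
SI base units of gravitational potential energy: kg·m²/s²

Answer: kg·m²/s²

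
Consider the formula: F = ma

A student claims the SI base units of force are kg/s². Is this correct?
Units of each symbol in F = ma:
  m (mass): kg
  a (acceleration): m/s²

Multiplying the contributions: [kg] · [m/s²]
Adding exponents of each base unit: kg: 1, m: 1, s: -2
SI base units of force: kg·m/s²

The claimed units kg/s² (exponents kg: 1, s: -2) do not match the derived units kg·m/s² (exponents kg: 1, m: 1, s: -2), so the claim is incorrect.

Answer: No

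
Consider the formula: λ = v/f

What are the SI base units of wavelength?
Units of each symbol in λ = v/f:
  v (wave speed): m/s
  f (frequency): 1/s  → in the denominator, contributes s

Multiplying the contributions: [m/s] · [s]
Adding exponents of each base unit: m: 1
SI base units of wavelength: m

Answer: m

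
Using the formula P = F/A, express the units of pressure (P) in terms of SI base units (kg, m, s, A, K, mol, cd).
Units of each symbol in P = F/A:
  F (force): kg·m/s²
  A (area): m²  → in the denominator, contributes 1/m²

Multiplying the contributions: [kg·m/s²] · [1/m²]
Adding exponents of each base unit: kg: 1, m: -1, s: -2
SI base units of pressure: kg/(m·s²)

Answer: kg/(m·s²)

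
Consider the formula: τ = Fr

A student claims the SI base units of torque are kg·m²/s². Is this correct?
Units of each symbol in τ = Fr:
  F (force): kg·m/s²
  r (lever arm): m

Multiplying the contributions: [kg·m/s²] · [m]
Adding exponents of each base unit: kg: 1, m: 2, s: -2
SI base units of torque: kg·m²/s²

The claimed units kg·m²/s² match the derived units, so the claim is correct.

Answer: Yes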